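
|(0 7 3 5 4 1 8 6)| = 8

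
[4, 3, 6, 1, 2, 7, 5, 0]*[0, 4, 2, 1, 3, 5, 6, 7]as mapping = [0→3, 1→1, 2→6, 3→4, 4→2, 5→7, 6→5, 7→0]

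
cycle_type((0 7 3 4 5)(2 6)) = 2.5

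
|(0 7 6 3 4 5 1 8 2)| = 9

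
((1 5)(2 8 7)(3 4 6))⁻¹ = (1 5)(2 7 8)(3 6 4)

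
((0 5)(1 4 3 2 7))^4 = (1 7 2 3 4)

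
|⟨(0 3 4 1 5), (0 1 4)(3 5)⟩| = 120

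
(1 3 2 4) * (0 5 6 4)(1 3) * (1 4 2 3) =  (0 5 6 2)(1 4)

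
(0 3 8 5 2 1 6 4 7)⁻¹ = (0 7 4 6 1 2 5 8 3)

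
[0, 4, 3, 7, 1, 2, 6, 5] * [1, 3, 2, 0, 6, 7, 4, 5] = [1, 6, 0, 5, 3, 2, 4, 7]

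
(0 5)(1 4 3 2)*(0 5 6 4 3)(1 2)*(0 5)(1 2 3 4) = (0 6 1 4 5)(2 3)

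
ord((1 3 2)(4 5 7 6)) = 12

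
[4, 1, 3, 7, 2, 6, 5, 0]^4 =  [7, 1, 4, 2, 0, 5, 6, 3]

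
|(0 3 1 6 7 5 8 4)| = 8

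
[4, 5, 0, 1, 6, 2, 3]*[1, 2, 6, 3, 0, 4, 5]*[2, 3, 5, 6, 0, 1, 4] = [2, 0, 3, 5, 1, 4, 6]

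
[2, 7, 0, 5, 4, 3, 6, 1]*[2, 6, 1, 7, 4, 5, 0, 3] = [1, 3, 2, 5, 4, 7, 0, 6]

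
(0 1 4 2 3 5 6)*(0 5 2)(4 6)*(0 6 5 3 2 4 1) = (1 5)(3 4 6)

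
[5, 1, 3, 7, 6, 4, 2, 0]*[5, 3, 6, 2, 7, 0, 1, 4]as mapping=[0→0, 1→3, 2→2, 3→4, 4→1, 5→7, 6→6, 7→5]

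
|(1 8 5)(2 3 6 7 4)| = 15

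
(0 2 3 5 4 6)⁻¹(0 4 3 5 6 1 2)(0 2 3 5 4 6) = (0 1 3 2 6 5 4)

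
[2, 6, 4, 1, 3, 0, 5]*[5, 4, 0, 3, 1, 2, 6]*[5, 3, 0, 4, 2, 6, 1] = [5, 1, 3, 2, 4, 6, 0]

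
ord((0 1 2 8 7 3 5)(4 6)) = 14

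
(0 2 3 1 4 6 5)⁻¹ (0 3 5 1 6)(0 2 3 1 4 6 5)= (0 4 5 2 1)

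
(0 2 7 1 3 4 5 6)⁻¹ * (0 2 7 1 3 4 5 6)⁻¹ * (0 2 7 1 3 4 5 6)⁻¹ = (0 4 7 6 3 2 5 1)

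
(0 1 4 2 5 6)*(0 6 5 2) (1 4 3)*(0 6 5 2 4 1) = (0 1 3) (2 4 6 5) 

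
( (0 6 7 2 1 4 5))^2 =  (0 7 1 5 6 2 4)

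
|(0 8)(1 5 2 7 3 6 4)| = 14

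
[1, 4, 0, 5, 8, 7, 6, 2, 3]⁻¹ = [2, 0, 7, 8, 1, 3, 6, 5, 4]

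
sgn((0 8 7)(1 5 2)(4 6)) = -1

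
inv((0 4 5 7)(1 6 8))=(0 7 5 4)(1 8 6)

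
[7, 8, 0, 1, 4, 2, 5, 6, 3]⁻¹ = [2, 3, 5, 8, 4, 6, 7, 0, 1]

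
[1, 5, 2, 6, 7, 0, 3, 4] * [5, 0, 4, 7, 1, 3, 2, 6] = [0, 3, 4, 2, 6, 5, 7, 1]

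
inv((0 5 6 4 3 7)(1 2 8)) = (0 7 3 4 6 5)(1 8 2)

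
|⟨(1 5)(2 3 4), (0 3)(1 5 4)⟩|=720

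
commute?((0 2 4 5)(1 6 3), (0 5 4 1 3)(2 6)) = no:(0 2 4 5)(1 6 3)*(0 5 4 1 3)(2 6) = (0 6)(1 2), (0 5 4 1 3)(2 6)*(0 2 4 5)(1 6 3) = (2 3)(4 6)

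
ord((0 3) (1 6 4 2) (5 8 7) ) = 12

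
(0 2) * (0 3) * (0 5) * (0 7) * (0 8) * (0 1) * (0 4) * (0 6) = (0 2 3 5 7 8 1 4 6)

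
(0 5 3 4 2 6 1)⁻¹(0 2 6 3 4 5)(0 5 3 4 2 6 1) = (1 4 2 3 5 6)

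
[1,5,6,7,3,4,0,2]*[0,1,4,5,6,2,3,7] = [1,2,3,7,5,6,0,4]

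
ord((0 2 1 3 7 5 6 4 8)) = 9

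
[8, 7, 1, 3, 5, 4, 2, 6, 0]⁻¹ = [8, 2, 6, 3, 5, 4, 7, 1, 0]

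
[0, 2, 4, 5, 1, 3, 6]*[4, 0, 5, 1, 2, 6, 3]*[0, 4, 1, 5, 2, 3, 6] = [2, 3, 1, 6, 0, 4, 5]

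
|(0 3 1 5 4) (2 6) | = 10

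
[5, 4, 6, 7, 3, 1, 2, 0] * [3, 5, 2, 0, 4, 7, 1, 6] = [7, 4, 1, 6, 0, 5, 2, 3]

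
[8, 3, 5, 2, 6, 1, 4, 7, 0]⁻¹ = [8, 5, 3, 1, 6, 2, 4, 7, 0]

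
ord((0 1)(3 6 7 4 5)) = 10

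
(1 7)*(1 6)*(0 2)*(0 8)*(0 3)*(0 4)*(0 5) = (0 2 8 3 4 5)(1 7 6)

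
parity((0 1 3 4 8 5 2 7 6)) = even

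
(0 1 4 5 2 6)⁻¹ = (0 6 2 5 4 1)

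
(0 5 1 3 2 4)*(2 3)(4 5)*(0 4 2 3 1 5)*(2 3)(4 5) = (0 3 1 2)(4 5)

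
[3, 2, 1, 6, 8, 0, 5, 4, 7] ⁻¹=[5, 2, 1, 0, 7, 6, 3, 8, 4] 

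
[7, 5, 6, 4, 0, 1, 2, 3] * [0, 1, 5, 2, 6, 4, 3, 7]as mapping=[0→7, 1→4, 2→3, 3→6, 4→0, 5→1, 6→5, 7→2]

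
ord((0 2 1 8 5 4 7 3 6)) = 9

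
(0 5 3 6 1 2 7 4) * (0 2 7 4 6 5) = (1 7 6)(2 4)(3 5)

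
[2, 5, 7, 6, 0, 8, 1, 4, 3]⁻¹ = [4, 6, 0, 8, 7, 1, 3, 2, 5]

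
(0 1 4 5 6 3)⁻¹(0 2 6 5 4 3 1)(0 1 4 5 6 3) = (0 4 1 2 3 6 5)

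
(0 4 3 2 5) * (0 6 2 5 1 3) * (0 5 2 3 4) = (1 4 5 6 3 2)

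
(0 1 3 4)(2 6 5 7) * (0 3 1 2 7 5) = (0 2 6)(3 4)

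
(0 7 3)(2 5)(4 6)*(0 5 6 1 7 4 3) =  (0 4 1 7)(2 6 3 5)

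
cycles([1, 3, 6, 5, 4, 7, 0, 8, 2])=(0 1 3 5 7 8 2 6)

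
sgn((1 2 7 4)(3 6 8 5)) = 1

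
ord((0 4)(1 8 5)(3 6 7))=6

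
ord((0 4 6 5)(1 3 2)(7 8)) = 12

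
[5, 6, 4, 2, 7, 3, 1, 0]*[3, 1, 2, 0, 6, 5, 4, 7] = [5, 4, 6, 2, 7, 0, 1, 3]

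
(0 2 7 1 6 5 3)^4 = (0 6 2 5 7 3 1)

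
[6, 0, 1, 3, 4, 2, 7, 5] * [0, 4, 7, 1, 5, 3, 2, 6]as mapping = [0→2, 1→0, 2→4, 3→1, 4→5, 5→7, 6→6, 7→3]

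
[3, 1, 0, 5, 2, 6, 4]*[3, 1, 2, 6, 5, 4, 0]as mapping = [0→6, 1→1, 2→3, 3→4, 4→2, 5→0, 6→5]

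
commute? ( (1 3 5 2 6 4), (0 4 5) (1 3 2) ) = no: (1 3 5 2 6 4)*(0 4 5) (1 3 2) = (0 4 3) (1 2 6 5), (0 4 5) (1 3 2)*(1 3 5 2 6 4) = (0 1 5) (2 3 6 4) 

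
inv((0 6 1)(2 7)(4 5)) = (0 1 6)(2 7)(4 5)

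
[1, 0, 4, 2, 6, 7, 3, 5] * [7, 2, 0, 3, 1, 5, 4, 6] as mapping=[0→2, 1→7, 2→1, 3→0, 4→4, 5→6, 6→3, 7→5] 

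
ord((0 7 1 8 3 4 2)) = 7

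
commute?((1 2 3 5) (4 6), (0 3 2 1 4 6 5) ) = no:(1 2 3 5) (4 6)*(0 3 2 1 4 6 5) = (0 3) (4 5), (0 3 2 1 4 6 5)*(1 2 3 5) (4 6) = (0 5) (1 6) 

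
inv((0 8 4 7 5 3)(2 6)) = (0 3 5 7 4 8)(2 6)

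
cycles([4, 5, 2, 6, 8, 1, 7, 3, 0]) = (0 4 8)(1 5)(3 6 7)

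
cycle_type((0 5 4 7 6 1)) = 6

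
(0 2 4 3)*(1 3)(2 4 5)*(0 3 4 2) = (0 2 5)(1 4)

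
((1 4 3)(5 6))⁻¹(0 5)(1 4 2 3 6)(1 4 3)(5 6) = (0 6)(1 5 4 3 2)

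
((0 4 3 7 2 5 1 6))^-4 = (0 2)(1 3)(4 5)(6 7)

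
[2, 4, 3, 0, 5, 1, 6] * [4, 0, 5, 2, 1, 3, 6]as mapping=[0→5, 1→1, 2→2, 3→4, 4→3, 5→0, 6→6]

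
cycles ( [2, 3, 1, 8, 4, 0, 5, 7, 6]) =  (0 2 1 3 8 6 5)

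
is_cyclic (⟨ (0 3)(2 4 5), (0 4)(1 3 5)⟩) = no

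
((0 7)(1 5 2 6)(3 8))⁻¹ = (0 7)(1 6 2 5)(3 8)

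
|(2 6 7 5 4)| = 5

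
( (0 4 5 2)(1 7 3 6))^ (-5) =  (0 2 5 4)(1 6 3 7)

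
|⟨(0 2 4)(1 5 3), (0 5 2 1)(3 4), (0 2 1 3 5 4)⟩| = 720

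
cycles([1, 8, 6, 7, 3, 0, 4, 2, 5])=(0 1 8 5)(2 6 4 3 7)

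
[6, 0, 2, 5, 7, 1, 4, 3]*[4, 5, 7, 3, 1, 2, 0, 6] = [0, 4, 7, 2, 6, 5, 1, 3]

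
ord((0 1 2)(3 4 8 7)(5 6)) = 12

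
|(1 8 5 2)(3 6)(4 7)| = 4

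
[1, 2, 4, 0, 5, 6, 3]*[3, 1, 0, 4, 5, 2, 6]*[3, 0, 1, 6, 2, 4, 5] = [0, 3, 4, 6, 1, 5, 2]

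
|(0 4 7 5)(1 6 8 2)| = 4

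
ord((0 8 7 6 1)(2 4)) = 10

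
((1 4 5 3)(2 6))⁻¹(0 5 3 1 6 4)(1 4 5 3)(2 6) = (0 3 1 4 2 5)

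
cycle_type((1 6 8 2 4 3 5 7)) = 8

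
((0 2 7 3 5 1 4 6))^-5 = (0 3 4 2 5 6 7 1)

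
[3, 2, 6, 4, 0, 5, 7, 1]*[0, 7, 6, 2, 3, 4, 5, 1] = [2, 6, 5, 3, 0, 4, 1, 7]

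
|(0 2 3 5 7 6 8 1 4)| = 9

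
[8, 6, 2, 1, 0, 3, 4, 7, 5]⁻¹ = [4, 3, 2, 5, 6, 8, 1, 7, 0]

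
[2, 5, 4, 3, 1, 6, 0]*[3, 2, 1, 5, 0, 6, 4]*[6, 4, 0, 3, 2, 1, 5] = [4, 5, 6, 1, 0, 2, 3]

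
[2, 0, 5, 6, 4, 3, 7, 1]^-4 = [3, 5, 6, 1, 4, 7, 0, 2]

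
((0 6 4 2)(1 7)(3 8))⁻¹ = (0 2 4 6)(1 7)(3 8)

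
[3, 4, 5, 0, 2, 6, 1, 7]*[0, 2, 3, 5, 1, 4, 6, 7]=[5, 1, 4, 0, 3, 6, 2, 7]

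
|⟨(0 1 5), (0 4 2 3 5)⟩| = 360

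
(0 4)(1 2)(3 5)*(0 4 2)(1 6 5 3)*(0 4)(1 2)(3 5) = (0 1 4)(2 6 3 5)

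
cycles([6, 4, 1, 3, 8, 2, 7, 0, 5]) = (0 6 7)(1 4 8 5 2)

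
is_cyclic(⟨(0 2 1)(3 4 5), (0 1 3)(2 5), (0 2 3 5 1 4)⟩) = no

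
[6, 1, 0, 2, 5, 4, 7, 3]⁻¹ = [2, 1, 3, 7, 5, 4, 0, 6]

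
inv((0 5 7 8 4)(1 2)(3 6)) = (0 4 8 7 5)(1 2)(3 6)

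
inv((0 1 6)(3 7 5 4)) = (0 6 1)(3 4 5 7)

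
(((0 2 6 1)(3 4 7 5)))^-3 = (0 2 6 1)(3 4 7 5)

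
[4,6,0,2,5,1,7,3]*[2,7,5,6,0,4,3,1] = [0,3,2,5,4,7,1,6]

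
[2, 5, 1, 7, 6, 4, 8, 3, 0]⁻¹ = [8, 2, 0, 7, 5, 1, 4, 3, 6]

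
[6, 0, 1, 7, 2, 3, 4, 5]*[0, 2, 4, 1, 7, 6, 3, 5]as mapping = [0→3, 1→0, 2→2, 3→5, 4→4, 5→1, 6→7, 7→6]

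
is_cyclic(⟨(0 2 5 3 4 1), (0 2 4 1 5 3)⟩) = no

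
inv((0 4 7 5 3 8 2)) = (0 2 8 3 5 7 4)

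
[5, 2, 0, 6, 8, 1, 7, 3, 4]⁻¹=[2, 5, 1, 7, 8, 0, 3, 6, 4]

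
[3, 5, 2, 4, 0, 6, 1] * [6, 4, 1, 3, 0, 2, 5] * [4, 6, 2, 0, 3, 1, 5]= [0, 2, 6, 4, 5, 1, 3]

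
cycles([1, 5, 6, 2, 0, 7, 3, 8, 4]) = (0 1 5 7 8 4)(2 6 3)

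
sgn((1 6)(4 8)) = 1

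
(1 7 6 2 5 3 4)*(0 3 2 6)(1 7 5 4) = (0 3 1 5 2 4 7)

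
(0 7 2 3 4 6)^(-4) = (0 2 4)(3 6 7)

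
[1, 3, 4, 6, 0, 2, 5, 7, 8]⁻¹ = [4, 0, 5, 1, 2, 6, 3, 7, 8]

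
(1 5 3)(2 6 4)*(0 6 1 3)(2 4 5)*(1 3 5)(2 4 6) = (0 2 3 5)(1 4 6)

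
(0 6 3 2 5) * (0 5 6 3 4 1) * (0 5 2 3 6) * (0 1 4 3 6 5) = (0 5 2 1)(3 6)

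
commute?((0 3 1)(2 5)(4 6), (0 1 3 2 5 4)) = no:(0 3 1)(2 5)(4 6)*(0 1 3 2 5 4) = (0 2 4 6), (0 1 3 2 5 4)*(0 3 1)(2 5)(4 6) = (3 5 6 4)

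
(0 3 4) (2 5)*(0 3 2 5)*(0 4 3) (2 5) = (0 5 2 4) 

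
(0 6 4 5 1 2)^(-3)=(0 5)(1 6)(2 4)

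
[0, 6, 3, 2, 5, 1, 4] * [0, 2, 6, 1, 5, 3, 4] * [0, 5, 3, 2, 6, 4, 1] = [0, 6, 5, 1, 2, 3, 4]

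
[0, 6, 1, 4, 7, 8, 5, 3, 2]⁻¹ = [0, 2, 8, 7, 3, 6, 1, 4, 5]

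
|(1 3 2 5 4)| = 5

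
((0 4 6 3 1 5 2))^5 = (0 5 3 4 2 1 6)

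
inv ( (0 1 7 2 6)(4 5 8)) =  (0 6 2 7 1)(4 8 5)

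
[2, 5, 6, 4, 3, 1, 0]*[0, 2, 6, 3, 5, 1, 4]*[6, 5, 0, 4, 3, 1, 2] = [2, 5, 3, 1, 4, 0, 6]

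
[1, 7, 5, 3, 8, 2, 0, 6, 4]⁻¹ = [6, 0, 5, 3, 8, 2, 7, 1, 4]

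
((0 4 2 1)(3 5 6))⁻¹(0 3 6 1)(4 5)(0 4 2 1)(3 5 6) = (0 4 5 3)(2 6)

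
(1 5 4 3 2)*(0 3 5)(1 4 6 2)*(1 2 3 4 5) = (0 4 1)(2 5 6 3)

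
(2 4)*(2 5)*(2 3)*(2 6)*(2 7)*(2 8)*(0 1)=(0 1)(2 4 5 3 6 7 8)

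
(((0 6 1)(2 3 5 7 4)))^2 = (0 1 6)(2 5 4 3 7)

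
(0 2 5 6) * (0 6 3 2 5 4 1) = (0 5 3 2 4 1)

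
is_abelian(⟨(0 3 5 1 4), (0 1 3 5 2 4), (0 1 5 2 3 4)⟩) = no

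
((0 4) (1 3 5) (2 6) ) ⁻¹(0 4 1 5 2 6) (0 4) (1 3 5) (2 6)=(0 3 1 6 2 4) 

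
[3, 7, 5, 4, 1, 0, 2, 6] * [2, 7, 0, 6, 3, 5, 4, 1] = [6, 1, 5, 3, 7, 2, 0, 4]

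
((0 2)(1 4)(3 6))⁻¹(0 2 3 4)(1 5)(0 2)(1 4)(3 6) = (0 6 1 2)(4 5)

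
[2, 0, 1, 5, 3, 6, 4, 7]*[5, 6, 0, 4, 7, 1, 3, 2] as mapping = [0→0, 1→5, 2→6, 3→1, 4→4, 5→3, 6→7, 7→2] 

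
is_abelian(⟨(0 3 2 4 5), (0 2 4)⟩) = no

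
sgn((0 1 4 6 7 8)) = -1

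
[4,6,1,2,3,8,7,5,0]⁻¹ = [8,2,3,4,0,7,1,6,5]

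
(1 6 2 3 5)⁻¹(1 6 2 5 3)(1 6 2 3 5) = (1 5 6 2 3)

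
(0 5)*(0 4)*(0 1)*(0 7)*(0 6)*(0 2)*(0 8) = (0 5 4 1 7 6 2 8)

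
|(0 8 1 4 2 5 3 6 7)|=9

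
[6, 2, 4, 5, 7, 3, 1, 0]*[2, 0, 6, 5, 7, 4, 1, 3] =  [1, 6, 7, 4, 3, 5, 0, 2]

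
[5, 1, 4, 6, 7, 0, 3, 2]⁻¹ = [5, 1, 7, 6, 2, 0, 3, 4]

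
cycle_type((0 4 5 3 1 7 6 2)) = 8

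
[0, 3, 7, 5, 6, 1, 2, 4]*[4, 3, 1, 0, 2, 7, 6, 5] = [4, 0, 5, 7, 6, 3, 1, 2]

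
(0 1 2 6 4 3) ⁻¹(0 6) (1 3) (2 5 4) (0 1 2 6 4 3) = (0 2) (1 4) (3 6 5) 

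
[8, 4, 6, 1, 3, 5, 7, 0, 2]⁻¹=[7, 3, 8, 4, 1, 5, 2, 6, 0]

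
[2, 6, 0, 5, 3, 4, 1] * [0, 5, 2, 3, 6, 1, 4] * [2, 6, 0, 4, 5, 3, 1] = [0, 5, 2, 6, 4, 1, 3]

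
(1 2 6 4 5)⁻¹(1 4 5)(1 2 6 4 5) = (1 2 5)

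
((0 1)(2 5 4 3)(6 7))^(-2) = (2 4)(3 5)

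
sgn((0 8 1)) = 1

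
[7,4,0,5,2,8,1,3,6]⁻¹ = [2,6,4,7,1,3,8,0,5]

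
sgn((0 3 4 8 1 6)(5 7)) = 1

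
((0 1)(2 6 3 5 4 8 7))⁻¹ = (0 1)(2 7 8 4 5 3 6)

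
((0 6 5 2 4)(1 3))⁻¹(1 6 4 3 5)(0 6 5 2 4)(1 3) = (0 1 2 3 5)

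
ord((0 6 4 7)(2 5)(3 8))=4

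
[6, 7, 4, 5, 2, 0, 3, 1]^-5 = [5, 7, 4, 6, 2, 3, 0, 1]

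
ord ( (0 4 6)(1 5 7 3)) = 12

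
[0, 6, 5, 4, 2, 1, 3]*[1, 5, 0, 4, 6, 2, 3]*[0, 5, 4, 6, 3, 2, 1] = [5, 6, 4, 1, 0, 2, 3]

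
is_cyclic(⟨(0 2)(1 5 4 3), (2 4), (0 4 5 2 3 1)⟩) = no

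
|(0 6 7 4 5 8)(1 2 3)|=6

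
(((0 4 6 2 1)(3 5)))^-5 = (3 5)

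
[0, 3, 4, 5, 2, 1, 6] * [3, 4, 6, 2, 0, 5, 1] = [3, 2, 0, 5, 6, 4, 1]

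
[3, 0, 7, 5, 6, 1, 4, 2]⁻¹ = [1, 5, 7, 0, 6, 3, 4, 2]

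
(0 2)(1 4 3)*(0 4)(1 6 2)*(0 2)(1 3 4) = (0 3 6)(1 2)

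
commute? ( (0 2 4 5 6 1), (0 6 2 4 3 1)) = no: (0 2 4 5 6 1)*(0 6 2 4 3 1) = (0 4 5 2 3 1 6), (0 6 2 4 3 1)*(0 2 4 5 6 1) = (0 1 2 5 6 4 3)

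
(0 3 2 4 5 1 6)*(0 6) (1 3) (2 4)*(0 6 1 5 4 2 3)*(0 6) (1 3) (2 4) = (0 5 6 3 4 2 1) 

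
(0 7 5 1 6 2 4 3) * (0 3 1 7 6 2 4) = (0 6 4 1 2)(5 7)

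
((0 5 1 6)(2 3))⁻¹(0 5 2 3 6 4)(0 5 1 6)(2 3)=(0 4 5 1 3 2)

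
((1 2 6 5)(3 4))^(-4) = ()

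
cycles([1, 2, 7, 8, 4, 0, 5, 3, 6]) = (0 1 2 7 3 8 6 5)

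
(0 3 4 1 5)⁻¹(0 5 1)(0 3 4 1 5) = (0 5 3)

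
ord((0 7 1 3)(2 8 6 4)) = 4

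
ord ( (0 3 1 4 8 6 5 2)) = 8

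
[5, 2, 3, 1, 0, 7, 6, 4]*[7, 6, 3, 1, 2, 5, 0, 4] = [5, 3, 1, 6, 7, 4, 0, 2]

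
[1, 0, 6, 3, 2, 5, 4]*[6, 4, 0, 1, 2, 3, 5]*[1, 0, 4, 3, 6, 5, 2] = [6, 2, 5, 0, 1, 3, 4]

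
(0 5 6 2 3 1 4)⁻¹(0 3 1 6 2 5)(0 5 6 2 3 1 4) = (1 4 2 3 6 5)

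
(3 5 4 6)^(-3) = (3 5 4 6)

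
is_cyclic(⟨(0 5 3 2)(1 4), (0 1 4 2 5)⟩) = no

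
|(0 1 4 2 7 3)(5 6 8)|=6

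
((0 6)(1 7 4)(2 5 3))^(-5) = (0 6)(1 7 4)(2 5 3)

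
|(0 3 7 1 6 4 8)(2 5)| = 14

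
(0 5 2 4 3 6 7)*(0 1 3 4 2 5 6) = (0 6 7 1 3)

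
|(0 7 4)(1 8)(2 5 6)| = 6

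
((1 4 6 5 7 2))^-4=(1 6 7)(2 4 5)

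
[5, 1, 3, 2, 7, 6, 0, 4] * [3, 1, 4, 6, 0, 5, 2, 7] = [5, 1, 6, 4, 7, 2, 3, 0]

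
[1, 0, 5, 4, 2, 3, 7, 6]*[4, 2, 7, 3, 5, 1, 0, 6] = [2, 4, 1, 5, 7, 3, 6, 0]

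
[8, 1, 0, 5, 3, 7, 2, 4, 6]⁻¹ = [2, 1, 6, 4, 7, 3, 8, 5, 0]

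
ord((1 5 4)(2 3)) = 6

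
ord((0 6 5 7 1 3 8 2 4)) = 9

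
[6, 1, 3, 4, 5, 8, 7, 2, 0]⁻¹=[8, 1, 7, 2, 3, 4, 0, 6, 5]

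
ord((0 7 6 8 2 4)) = 6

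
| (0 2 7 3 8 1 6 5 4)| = 9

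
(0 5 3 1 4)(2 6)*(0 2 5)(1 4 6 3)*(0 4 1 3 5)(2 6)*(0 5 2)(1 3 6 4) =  (0 1)(5 6)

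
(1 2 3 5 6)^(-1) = (1 6 5 3 2)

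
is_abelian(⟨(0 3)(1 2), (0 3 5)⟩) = no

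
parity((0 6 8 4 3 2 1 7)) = odd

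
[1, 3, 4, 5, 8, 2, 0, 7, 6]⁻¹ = [6, 0, 5, 1, 2, 3, 8, 7, 4]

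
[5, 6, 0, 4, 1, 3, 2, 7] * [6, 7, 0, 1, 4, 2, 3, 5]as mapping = [0→2, 1→3, 2→6, 3→4, 4→7, 5→1, 6→0, 7→5]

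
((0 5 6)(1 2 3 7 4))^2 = (0 6 5)(1 3 4 2 7)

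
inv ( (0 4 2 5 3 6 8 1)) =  (0 1 8 6 3 5 2 4)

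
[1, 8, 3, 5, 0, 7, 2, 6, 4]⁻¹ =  [4, 0, 6, 2, 8, 3, 7, 5, 1]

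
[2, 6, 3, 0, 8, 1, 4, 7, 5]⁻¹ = [3, 5, 0, 2, 6, 8, 1, 7, 4]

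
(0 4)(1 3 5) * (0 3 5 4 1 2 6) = (0 1 5 2 6)(3 4)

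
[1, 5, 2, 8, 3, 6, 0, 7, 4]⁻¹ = [6, 0, 2, 4, 8, 1, 5, 7, 3]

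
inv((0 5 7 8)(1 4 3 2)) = (0 8 7 5)(1 2 3 4)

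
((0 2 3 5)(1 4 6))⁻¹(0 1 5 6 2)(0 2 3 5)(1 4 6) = (0 1 3 2 4)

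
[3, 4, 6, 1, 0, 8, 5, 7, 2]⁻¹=[4, 3, 8, 0, 1, 6, 2, 7, 5]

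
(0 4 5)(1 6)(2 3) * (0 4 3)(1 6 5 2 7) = (0 3 7 1 5 4 2)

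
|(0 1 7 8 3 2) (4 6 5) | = 6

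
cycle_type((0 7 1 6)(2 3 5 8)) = 4^2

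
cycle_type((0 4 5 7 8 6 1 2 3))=9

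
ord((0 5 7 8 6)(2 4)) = 10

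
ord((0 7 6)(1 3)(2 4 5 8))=12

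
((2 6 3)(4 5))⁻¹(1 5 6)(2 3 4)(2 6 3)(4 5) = (1 4 3)(2 5 6)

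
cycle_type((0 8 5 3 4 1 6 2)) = 8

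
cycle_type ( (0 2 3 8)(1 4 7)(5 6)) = 2.3.4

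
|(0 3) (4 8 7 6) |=4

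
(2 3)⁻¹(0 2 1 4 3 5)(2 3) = (0 3 1 4 2 5)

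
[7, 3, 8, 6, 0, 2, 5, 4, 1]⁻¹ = [4, 8, 5, 1, 7, 6, 3, 0, 2]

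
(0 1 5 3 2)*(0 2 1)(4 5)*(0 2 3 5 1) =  (0 2 3)(1 4)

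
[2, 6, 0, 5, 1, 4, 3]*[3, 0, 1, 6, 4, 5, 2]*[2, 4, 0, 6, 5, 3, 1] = [4, 0, 6, 3, 2, 5, 1] 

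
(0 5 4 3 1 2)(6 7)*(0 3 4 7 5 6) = (0 6 5 7)(1 2 3)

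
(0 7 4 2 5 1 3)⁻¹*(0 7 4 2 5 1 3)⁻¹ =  (0 1 2 7 3 5 4)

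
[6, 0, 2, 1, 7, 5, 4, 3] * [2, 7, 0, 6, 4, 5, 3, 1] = [3, 2, 0, 7, 1, 5, 4, 6]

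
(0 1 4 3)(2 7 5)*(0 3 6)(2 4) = (0 1 2 7 5 4 6)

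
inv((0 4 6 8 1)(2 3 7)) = (0 1 8 6 4)(2 7 3)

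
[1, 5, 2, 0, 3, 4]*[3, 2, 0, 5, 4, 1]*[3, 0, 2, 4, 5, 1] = [2, 0, 3, 4, 1, 5]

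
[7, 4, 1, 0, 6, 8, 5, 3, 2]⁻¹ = [3, 2, 8, 7, 1, 6, 4, 0, 5]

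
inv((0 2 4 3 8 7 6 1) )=(0 1 6 7 8 3 4 2) 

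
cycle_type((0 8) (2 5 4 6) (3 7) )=2^2.4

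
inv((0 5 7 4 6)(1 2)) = (0 6 4 7 5)(1 2)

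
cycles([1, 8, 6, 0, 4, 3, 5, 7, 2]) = (0 1 8 2 6 5 3)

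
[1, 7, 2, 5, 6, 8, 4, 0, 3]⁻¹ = [7, 0, 2, 8, 6, 3, 4, 1, 5]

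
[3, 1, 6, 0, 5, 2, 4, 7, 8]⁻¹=[3, 1, 5, 0, 6, 4, 2, 7, 8]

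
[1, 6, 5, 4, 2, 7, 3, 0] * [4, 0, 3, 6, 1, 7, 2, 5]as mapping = [0→0, 1→2, 2→7, 3→1, 4→3, 5→5, 6→6, 7→4]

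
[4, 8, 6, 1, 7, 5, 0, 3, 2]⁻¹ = [6, 3, 8, 7, 0, 5, 2, 4, 1]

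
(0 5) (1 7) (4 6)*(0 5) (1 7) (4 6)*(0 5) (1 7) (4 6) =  (0 5) (1 7) (4 6) 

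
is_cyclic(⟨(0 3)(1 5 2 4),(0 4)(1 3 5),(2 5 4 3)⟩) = no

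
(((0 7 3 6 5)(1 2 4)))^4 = (0 5 6 3 7)(1 2 4)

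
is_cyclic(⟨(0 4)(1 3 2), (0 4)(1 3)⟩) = no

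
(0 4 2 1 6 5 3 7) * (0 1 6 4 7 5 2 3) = (0 7 1 4 3 5)(2 6)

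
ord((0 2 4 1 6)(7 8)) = 10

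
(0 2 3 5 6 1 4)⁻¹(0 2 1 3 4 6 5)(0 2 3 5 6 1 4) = (0 1 6 2 3 4 5)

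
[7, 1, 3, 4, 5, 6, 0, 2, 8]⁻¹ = [6, 1, 7, 2, 3, 4, 5, 0, 8]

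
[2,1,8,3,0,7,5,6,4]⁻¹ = [4,1,0,3,8,6,7,5,2]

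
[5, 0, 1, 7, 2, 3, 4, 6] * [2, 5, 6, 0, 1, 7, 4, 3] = [7, 2, 5, 3, 6, 0, 1, 4]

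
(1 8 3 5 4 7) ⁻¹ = (1 7 4 5 3 8) 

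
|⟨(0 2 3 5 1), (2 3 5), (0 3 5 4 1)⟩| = 360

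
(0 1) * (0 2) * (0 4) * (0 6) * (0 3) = (0 1 2 4 6 3)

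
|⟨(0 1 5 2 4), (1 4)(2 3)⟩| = 360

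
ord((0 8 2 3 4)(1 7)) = 10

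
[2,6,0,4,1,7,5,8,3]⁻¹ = [2,4,0,8,3,6,1,5,7]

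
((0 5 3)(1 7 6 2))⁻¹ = (0 3 5)(1 2 6 7)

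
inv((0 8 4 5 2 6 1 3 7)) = (0 7 3 1 6 2 5 4 8)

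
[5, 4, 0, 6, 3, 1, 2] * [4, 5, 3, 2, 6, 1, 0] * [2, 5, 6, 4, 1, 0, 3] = [5, 3, 1, 2, 6, 0, 4]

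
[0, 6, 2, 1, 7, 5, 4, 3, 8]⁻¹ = [0, 3, 2, 7, 6, 5, 1, 4, 8]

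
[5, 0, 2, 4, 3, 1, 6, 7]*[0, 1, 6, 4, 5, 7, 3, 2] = [7, 0, 6, 5, 4, 1, 3, 2]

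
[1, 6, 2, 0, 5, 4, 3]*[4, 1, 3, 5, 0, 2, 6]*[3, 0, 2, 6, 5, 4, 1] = [0, 1, 6, 5, 2, 3, 4]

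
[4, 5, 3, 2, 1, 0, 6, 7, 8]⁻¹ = [5, 4, 3, 2, 0, 1, 6, 7, 8]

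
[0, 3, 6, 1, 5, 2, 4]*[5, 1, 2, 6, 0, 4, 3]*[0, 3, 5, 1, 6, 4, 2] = [4, 2, 1, 3, 6, 5, 0]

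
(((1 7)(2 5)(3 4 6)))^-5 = (1 7)(2 5)(3 4 6)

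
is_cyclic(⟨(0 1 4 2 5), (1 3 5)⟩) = no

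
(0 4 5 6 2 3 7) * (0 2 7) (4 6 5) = (0 6 7 2 3) 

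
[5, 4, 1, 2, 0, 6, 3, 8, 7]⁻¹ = [4, 2, 3, 6, 1, 0, 5, 8, 7]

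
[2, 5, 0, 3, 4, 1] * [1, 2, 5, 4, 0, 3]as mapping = [0→5, 1→3, 2→1, 3→4, 4→0, 5→2]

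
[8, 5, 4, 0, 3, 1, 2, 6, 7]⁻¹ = [3, 5, 6, 4, 2, 1, 7, 8, 0]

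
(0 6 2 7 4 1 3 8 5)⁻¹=(0 5 8 3 1 4 7 2 6)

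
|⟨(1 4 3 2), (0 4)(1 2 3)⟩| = 120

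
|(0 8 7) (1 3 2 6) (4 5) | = 12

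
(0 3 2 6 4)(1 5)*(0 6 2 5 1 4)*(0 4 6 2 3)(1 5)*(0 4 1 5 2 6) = (0 4 6 1 2 3 5)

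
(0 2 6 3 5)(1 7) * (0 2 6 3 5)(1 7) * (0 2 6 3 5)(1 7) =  (0 3 2 5 6)(1 7)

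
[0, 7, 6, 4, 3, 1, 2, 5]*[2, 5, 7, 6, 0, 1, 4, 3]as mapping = [0→2, 1→3, 2→4, 3→0, 4→6, 5→5, 6→7, 7→1]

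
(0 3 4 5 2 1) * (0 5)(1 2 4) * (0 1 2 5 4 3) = (1 4)(2 5 3)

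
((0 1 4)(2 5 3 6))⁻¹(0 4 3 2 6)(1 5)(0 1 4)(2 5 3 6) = (0 6 5 2 1)(3 4)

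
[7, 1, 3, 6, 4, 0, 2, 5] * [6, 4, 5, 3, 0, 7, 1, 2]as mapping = [0→2, 1→4, 2→3, 3→1, 4→0, 5→6, 6→5, 7→7]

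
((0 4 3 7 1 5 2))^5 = (0 5 7 4 2 1 3)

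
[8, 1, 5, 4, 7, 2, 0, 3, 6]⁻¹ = [6, 1, 5, 7, 3, 2, 8, 4, 0]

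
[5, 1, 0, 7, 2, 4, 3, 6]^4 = [0, 1, 2, 7, 4, 5, 3, 6]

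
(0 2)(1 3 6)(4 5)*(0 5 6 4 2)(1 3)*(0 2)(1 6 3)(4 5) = (0 2 4 3 5)(1 6)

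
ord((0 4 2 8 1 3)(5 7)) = 6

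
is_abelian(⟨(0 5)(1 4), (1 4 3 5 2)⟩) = no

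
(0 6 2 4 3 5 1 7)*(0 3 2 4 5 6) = (1 7 3 6 4 2 5)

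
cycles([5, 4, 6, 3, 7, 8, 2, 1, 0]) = (0 5 8)(1 4 7)(2 6)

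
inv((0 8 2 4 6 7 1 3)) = (0 3 1 7 6 4 2 8)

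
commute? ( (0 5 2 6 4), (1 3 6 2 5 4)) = no: (0 5 2 6 4)*(1 3 6 2 5 4) = (0 4)(1 3 6), (1 3 6 2 5 4)*(0 5 2 6 4) = (0 5)(1 3 4)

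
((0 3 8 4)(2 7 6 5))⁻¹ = (0 4 8 3)(2 5 6 7)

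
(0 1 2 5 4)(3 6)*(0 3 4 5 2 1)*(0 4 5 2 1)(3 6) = (0 4 6 5 2 1)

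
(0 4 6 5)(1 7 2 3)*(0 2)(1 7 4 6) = (0 6 5 2 3 7)(1 4)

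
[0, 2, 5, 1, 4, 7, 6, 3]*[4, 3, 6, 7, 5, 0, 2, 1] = [4, 6, 0, 3, 5, 1, 2, 7]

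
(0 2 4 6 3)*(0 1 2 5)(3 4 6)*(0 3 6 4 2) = (0 5 3 1)(2 4 6)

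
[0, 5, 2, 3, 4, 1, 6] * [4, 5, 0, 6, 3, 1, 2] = [4, 1, 0, 6, 3, 5, 2]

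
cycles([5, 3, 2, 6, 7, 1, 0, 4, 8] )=(0 5 1 3 6)(4 7)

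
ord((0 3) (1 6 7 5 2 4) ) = 6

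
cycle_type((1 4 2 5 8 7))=6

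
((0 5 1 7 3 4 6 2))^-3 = (0 4 1 2 3 5 6 7)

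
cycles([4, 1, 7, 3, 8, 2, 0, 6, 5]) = (0 4 8 5 2 7 6)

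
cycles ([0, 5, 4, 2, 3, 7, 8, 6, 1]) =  (1 5 7 6 8)(2 4 3)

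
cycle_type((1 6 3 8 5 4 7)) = 7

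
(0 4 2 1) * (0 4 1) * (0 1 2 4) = (0 2 1)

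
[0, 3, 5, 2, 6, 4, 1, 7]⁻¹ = [0, 6, 3, 1, 5, 2, 4, 7]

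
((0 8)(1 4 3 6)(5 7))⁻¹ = (0 8)(1 6 3 4)(5 7)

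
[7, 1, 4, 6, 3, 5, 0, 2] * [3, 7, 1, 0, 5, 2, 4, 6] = [6, 7, 5, 4, 0, 2, 3, 1]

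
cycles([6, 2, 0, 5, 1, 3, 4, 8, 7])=(0 6 4 1 2)(3 5)(7 8)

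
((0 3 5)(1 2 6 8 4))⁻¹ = (0 5 3)(1 4 8 6 2)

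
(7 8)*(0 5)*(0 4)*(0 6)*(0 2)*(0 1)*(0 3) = (0 5 4 6 2 1 3)(7 8)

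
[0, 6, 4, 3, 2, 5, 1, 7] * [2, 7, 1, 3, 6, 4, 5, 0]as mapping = [0→2, 1→5, 2→6, 3→3, 4→1, 5→4, 6→7, 7→0]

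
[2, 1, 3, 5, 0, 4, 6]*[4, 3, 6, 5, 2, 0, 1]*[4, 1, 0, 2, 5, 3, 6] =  [6, 2, 3, 4, 5, 0, 1]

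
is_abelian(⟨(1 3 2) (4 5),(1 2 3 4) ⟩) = no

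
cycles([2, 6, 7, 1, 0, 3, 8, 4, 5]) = (0 2 7 4)(1 6 8 5 3)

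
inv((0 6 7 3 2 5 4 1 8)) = (0 8 1 4 5 2 3 7 6)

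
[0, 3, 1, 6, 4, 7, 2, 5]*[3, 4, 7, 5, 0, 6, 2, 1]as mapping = [0→3, 1→5, 2→4, 3→2, 4→0, 5→1, 6→7, 7→6]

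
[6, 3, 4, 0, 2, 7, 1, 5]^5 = [6, 3, 4, 0, 2, 7, 1, 5]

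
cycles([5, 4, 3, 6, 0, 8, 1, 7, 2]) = (0 5 8 2 3 6 1 4)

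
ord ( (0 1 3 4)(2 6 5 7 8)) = 20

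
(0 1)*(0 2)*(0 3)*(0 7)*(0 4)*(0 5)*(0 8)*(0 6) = (0 1 2 3 7 4 5 8 6)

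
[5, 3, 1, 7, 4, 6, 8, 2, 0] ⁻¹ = [8, 2, 7, 1, 4, 0, 5, 3, 6] 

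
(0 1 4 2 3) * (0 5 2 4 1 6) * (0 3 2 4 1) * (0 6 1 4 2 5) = (0 1 6 3)(2 5)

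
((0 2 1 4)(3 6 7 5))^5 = (0 2 1 4)(3 6 7 5)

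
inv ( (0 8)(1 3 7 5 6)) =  (0 8)(1 6 5 7 3)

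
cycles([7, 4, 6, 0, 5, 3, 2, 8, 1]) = (0 7 8 1 4 5 3)(2 6)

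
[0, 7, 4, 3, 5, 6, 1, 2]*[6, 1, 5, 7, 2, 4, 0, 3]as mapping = [0→6, 1→3, 2→2, 3→7, 4→4, 5→0, 6→1, 7→5]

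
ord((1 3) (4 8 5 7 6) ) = 10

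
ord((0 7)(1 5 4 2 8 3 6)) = 14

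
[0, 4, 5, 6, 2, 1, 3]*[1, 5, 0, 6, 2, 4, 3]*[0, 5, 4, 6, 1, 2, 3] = [5, 4, 1, 6, 0, 2, 3]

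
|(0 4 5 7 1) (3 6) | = 10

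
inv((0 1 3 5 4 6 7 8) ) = (0 8 7 6 4 5 3 1) 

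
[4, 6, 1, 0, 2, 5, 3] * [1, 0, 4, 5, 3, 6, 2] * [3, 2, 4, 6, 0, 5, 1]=[6, 4, 3, 2, 0, 1, 5]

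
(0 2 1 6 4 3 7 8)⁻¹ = (0 8 7 3 4 6 1 2)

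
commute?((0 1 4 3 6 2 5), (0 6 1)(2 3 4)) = no:(0 1 4 3 6 2 5) * (0 6 1)(2 3 4) = (1 2 5 6 3), (0 6 1)(2 3 4) * (0 1 4 3 6 2 5) = (0 2 6 4 5)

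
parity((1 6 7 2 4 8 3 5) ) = odd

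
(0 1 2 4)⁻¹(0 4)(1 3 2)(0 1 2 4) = (0 1)(2 3 4)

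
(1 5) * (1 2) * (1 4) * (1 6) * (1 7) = (1 5 2 4 6 7)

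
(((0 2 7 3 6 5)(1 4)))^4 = (0 6 7)(2 5 3)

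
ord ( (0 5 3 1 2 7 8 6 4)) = 9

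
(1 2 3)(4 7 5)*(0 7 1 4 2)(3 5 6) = (0 7 6 3 4 1)(2 5)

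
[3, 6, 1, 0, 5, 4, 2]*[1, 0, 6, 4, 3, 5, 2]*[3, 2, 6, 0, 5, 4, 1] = [5, 6, 3, 2, 4, 0, 1]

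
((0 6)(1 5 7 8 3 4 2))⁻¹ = (0 6)(1 2 4 3 8 7 5)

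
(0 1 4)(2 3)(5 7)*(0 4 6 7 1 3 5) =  (0 3 2 5 1 6 7)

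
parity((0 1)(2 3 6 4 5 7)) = even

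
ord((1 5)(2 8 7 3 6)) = 10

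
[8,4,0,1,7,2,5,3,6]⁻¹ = [2,3,5,7,1,6,8,4,0]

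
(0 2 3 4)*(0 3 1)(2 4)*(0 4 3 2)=(0 3)(1 4 2)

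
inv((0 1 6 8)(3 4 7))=(0 8 6 1)(3 7 4)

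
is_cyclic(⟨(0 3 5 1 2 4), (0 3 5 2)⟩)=no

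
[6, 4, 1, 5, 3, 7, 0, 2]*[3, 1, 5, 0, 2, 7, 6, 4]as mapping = [0→6, 1→2, 2→1, 3→7, 4→0, 5→4, 6→3, 7→5]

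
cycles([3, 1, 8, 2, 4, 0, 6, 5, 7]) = (0 3 2 8 7 5)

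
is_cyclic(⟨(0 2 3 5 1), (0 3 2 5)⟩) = no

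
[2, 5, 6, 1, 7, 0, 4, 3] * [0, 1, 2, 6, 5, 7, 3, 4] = [2, 7, 3, 1, 4, 0, 5, 6]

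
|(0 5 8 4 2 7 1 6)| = 8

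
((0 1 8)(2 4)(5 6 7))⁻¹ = (0 8 1)(2 4)(5 7 6)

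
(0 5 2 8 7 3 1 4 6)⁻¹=(0 6 4 1 3 7 8 2 5)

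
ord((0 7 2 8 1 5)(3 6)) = 6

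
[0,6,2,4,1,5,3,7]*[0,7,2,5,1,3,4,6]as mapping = [0→0,1→4,2→2,3→1,4→7,5→3,6→5,7→6]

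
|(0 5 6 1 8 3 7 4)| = 8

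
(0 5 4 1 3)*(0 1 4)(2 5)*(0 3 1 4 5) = (0 2)(3 4 5)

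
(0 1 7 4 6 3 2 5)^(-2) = (0 2 6 7)(1 5 3 4)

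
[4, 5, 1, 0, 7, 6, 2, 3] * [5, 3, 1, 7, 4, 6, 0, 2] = [4, 6, 3, 5, 2, 0, 1, 7]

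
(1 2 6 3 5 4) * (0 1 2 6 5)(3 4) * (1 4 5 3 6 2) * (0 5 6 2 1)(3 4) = (0 3 5 2 4)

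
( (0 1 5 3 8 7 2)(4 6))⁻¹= (0 2 7 8 3 5 1)(4 6)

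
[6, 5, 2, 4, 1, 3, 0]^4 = [0, 1, 2, 3, 4, 5, 6]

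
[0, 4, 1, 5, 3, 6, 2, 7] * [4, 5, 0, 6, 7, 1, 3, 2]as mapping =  [0→4, 1→7, 2→5, 3→1, 4→6, 5→3, 6→0, 7→2]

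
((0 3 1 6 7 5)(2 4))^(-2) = (0 7 1)(3 5 6)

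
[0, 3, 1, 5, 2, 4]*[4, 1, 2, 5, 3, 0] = [4, 5, 1, 0, 2, 3]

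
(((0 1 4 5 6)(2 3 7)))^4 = (0 6 5 4 1)(2 3 7)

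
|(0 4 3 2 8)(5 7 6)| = 15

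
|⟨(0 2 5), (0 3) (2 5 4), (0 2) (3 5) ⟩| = 120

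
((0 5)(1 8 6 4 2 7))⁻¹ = (0 5)(1 7 2 4 6 8)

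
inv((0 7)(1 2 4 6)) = (0 7)(1 6 4 2)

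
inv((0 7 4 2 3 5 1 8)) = (0 8 1 5 3 2 4 7)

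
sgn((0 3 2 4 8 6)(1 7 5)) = -1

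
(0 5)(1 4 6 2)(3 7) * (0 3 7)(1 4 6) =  (0 5 3)(1 6 2 4)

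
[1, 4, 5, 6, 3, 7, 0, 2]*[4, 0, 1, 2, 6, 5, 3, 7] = [0, 6, 5, 3, 2, 7, 4, 1]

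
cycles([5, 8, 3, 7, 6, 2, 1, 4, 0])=(0 5 2 3 7 4 6 1 8)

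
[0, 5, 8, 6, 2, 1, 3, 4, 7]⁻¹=[0, 5, 4, 6, 7, 1, 3, 8, 2]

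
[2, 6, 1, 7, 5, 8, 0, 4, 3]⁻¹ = [6, 2, 0, 8, 7, 4, 1, 3, 5]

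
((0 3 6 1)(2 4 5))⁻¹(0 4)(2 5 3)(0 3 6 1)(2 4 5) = (2 6 4)(3 5)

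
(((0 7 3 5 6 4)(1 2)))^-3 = (0 5)(1 2)(3 4)(6 7)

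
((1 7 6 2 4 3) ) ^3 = (1 2) (3 6) (4 7) 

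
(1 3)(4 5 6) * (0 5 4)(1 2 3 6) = (0 5 1 6)(2 3)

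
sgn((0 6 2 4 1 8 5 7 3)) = 1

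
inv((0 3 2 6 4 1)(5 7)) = (0 1 4 6 2 3)(5 7)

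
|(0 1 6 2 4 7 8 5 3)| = 9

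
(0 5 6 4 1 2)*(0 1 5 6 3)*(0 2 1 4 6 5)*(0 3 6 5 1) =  (0 1)(2 4 3)(5 6)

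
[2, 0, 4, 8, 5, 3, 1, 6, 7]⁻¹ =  [1, 6, 0, 5, 2, 4, 7, 8, 3]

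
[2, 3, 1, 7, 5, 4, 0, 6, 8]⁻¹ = [6, 2, 0, 1, 5, 4, 7, 3, 8]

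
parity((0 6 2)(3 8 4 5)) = odd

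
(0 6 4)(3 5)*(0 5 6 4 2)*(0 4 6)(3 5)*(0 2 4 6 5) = (0 5)(2 6 4 3)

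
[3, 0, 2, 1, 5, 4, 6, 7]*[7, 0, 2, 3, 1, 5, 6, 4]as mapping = [0→3, 1→7, 2→2, 3→0, 4→5, 5→1, 6→6, 7→4]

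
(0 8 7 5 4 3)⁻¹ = (0 3 4 5 7 8)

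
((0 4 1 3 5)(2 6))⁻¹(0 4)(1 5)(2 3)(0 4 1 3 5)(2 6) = (0 3)(1 4)(5 6)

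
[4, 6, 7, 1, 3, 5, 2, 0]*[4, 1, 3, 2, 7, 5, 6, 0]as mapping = [0→7, 1→6, 2→0, 3→1, 4→2, 5→5, 6→3, 7→4]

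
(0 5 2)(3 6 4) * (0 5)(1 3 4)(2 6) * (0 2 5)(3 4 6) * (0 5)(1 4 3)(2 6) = (0 6 4 2 5 1 3)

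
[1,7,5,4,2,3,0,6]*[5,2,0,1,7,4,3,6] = [2,6,4,7,0,1,5,3]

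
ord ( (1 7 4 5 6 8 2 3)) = 8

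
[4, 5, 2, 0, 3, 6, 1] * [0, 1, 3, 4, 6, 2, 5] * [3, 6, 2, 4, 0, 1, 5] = [5, 2, 4, 3, 0, 1, 6]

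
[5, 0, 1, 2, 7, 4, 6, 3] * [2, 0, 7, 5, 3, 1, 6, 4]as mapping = [0→1, 1→2, 2→0, 3→7, 4→4, 5→3, 6→6, 7→5]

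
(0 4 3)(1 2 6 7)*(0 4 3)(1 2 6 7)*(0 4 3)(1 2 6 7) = (1 7 6 2)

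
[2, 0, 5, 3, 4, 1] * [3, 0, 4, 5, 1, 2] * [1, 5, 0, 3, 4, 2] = [4, 3, 0, 2, 5, 1]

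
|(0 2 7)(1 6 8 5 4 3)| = 6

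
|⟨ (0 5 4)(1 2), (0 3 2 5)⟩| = 720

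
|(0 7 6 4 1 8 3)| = 7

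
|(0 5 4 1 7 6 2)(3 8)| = 14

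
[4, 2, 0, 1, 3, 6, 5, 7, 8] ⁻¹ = [2, 3, 1, 4, 0, 6, 5, 7, 8] 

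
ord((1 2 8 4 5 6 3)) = 7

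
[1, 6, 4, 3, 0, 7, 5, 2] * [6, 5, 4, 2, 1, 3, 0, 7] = [5, 0, 1, 2, 6, 7, 3, 4]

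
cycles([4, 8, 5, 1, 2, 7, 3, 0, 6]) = (0 4 2 5 7)(1 8 6 3)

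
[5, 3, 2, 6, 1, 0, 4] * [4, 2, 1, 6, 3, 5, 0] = [5, 6, 1, 0, 2, 4, 3]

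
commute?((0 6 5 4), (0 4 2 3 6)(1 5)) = no:(0 6 5 4)*(0 4 2 3 6)(1 5) = (1 5 2 3 6), (0 4 2 3 6)(1 5)*(0 6 5 4) = (1 4 2 3 5)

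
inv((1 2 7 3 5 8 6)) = (1 6 8 5 3 7 2)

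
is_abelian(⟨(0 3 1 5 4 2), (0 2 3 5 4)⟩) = no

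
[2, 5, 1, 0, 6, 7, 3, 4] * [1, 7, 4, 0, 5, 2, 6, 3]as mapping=[0→4, 1→2, 2→7, 3→1, 4→6, 5→3, 6→0, 7→5]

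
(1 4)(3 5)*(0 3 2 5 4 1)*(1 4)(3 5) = (0 5 2 3 1 4)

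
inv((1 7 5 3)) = (1 3 5 7)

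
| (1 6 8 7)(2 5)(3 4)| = 4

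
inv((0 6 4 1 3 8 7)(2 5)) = (0 7 8 3 1 4 6)(2 5)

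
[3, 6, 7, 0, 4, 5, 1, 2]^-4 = [0, 1, 2, 3, 4, 5, 6, 7]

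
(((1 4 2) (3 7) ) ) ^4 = (1 4 2) 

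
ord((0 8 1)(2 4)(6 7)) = 6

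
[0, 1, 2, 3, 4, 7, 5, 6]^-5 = [0, 1, 2, 3, 4, 7, 5, 6]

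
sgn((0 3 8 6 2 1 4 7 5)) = 1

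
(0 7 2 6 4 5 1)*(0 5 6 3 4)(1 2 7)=(0 1 5 2 3 4 6)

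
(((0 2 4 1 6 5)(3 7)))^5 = (0 5 6 1 4 2)(3 7)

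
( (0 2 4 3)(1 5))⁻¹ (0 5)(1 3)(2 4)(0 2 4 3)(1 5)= (0 5)(1 2)(3 4)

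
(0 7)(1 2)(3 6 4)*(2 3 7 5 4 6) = (0 5 4 7)(1 3 2)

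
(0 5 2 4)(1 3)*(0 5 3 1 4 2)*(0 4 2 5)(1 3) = (0 1 3 2 5 4)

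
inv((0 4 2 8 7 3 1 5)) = (0 5 1 3 7 8 2 4)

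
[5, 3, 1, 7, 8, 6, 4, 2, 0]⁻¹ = [8, 2, 7, 1, 6, 0, 5, 3, 4]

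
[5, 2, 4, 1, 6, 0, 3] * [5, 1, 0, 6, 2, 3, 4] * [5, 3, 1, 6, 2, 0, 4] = [6, 5, 1, 3, 2, 0, 4]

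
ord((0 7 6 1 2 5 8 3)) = 8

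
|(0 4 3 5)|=4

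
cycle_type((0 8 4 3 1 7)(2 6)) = 2.6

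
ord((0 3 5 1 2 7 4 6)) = 8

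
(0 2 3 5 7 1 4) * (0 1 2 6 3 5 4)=(0 6 3 4 1)(2 5 7)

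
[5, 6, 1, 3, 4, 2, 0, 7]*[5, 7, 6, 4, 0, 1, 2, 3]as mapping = [0→1, 1→2, 2→7, 3→4, 4→0, 5→6, 6→5, 7→3]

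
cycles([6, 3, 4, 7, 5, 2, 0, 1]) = (0 6)(1 3 7)(2 4 5)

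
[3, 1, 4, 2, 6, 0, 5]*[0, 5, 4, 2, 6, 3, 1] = [2, 5, 6, 4, 1, 0, 3]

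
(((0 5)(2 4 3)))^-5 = (0 5)(2 4 3)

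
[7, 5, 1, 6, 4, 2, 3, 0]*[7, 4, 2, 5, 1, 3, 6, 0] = [0, 3, 4, 6, 1, 2, 5, 7]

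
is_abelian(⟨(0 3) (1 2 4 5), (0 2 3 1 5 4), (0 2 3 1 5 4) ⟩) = no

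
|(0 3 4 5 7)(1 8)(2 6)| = 10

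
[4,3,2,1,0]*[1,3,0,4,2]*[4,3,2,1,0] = [2,0,4,1,3]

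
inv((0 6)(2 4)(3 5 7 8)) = (0 6)(2 4)(3 8 7 5)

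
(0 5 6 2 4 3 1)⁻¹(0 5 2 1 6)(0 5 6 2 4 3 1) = (0 2 5 6 4)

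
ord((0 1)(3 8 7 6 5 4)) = 6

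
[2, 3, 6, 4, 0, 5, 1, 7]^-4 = [6, 4, 1, 0, 2, 5, 3, 7]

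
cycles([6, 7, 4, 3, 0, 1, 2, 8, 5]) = (0 6 2 4)(1 7 8 5)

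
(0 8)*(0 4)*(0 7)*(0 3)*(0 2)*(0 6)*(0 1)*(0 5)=(0 8 4 7 3 2 6 1 5)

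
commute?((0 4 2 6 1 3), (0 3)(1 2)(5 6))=no:(0 4 2 6 1 3)*(0 3)(1 2)(5 6)=(0 4 1)(2 5 6), (0 3)(1 2)(5 6)*(0 4 2 6 1 3)=(1 6 5)(2 3 4)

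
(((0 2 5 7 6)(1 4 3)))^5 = (1 3 4)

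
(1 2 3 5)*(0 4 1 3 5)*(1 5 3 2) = (0 4 5 2 3)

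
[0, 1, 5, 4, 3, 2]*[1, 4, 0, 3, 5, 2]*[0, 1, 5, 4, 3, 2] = [1, 3, 5, 2, 4, 0]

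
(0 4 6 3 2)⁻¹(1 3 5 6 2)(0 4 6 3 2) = (0 1 2 5 3)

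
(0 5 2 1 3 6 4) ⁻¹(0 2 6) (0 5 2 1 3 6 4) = (1 4 5) 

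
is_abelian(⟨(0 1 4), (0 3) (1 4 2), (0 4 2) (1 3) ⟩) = no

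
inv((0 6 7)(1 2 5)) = (0 7 6)(1 5 2)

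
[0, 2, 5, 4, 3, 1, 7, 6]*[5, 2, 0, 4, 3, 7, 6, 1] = [5, 0, 7, 3, 4, 2, 1, 6]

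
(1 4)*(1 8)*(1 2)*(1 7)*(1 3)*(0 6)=(0 6)(1 4 8 2 7 3)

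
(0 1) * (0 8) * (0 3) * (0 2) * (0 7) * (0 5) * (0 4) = (0 1 8 3 2 7 5 4)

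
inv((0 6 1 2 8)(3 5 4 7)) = (0 8 2 1 6)(3 7 4 5)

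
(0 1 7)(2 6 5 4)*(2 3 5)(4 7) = (0 1 4 3 5 7)(2 6)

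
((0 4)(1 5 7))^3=(0 4)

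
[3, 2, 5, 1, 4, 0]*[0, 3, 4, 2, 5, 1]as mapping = [0→2, 1→4, 2→1, 3→3, 4→5, 5→0]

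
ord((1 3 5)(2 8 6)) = 3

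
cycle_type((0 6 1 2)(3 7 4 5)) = 4^2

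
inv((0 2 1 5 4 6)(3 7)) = (0 6 4 5 1 2)(3 7)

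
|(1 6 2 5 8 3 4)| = 7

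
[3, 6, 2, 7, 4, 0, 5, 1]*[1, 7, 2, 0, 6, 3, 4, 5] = [0, 4, 2, 5, 6, 1, 3, 7]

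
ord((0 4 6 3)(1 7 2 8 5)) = 20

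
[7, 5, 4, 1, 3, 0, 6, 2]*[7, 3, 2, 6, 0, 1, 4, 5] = [5, 1, 0, 3, 6, 7, 4, 2]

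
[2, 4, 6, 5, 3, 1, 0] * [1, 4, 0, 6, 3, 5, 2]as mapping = [0→0, 1→3, 2→2, 3→5, 4→6, 5→4, 6→1]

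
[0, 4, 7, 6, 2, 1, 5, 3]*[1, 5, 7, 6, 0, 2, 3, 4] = [1, 0, 4, 3, 7, 5, 2, 6]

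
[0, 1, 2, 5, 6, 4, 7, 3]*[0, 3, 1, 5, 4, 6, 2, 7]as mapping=[0→0, 1→3, 2→1, 3→6, 4→2, 5→4, 6→7, 7→5]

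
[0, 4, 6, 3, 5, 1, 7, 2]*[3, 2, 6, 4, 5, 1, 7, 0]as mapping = [0→3, 1→5, 2→7, 3→4, 4→1, 5→2, 6→0, 7→6]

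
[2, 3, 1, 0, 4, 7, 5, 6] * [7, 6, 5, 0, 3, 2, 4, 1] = [5, 0, 6, 7, 3, 1, 2, 4]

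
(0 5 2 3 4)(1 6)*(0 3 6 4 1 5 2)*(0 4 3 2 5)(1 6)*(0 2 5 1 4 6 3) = (0 1)(2 4 5 6)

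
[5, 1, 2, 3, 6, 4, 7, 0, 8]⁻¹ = [7, 1, 2, 3, 5, 0, 4, 6, 8]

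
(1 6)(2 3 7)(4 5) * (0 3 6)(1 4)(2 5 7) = (0 3 2 6 4 7 5 1)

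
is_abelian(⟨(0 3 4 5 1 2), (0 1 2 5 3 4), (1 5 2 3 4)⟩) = no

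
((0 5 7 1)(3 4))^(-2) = (0 7)(1 5)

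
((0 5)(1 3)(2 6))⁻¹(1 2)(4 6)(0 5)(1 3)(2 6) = (2 4)(3 6)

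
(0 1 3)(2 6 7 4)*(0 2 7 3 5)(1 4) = (0 4 7 1 5)(2 6 3)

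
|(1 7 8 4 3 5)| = 6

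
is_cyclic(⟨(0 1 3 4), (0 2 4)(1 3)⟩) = no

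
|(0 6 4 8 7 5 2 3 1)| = 9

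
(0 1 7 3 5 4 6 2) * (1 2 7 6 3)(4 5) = (0 2)(1 6 7)(3 4)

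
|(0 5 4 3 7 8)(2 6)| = 6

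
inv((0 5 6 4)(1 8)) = (0 4 6 5)(1 8)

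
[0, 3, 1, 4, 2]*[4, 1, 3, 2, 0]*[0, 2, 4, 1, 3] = [3, 4, 2, 0, 1]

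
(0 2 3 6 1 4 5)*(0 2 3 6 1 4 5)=(0 3 1 5 2 6 4)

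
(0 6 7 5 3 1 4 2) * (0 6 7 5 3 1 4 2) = (0 7 3 4)(1 2 6 5)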